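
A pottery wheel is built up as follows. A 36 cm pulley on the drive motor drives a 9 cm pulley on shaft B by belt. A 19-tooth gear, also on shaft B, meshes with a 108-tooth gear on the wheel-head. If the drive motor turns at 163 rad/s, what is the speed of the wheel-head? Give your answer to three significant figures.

115 rad/s

belt 9/36 = 0.25 → 163/0.25 = 652 rad/s
gear mesh 108/19 = 5.6842 → 652/5.6842 = 114.7 rad/s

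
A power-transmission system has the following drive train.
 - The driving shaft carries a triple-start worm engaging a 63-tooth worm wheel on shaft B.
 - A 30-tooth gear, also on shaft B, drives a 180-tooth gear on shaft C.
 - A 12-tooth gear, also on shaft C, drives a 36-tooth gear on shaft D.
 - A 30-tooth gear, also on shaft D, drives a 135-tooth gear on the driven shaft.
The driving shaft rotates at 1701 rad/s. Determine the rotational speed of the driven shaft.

Worm: ratio = 63/3 = 21, so shaft B turns at 1701 / 21 = 81 rad/s.
Gear mesh: ratio = 180/30 = 6, so shaft C turns at 81 / 6 = 13.5 rad/s.
Gear mesh: ratio = 36/12 = 3, so shaft D turns at 13.5 / 3 = 4.5 rad/s.
Gear mesh: ratio = 135/30 = 4.5, so the driven shaft turns at 4.5 / 4.5 = 1 rad/s.

1 rad/s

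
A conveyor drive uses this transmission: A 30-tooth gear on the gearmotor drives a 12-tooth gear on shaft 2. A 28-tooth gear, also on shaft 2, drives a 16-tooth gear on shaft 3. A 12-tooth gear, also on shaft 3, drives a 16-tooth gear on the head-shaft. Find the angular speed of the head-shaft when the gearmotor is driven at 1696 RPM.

the gearmotor → shaft 2 (gear mesh, 12/30): 1696 ÷ 0.4 = 4240 RPM
shaft 2 → shaft 3 (gear mesh, 16/28): 4240 ÷ 0.57143 = 7420 RPM
shaft 3 → the head-shaft (gear mesh, 16/12): 7420 ÷ 1.3333 = 5565 RPM

5565 RPM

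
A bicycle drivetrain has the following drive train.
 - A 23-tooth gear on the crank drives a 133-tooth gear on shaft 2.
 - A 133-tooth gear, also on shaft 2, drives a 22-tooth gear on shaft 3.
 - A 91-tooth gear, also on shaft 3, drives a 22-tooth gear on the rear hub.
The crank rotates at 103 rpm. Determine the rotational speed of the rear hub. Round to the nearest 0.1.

445.4 rpm

the crank → shaft 2 (gear mesh, 133/23): 103 ÷ 5.7826 = 17.812 rpm
shaft 2 → shaft 3 (gear mesh, 22/133): 17.812 ÷ 0.16541 = 107.68 rpm
shaft 3 → the rear hub (gear mesh, 22/91): 107.68 ÷ 0.24176 = 445.41 rpm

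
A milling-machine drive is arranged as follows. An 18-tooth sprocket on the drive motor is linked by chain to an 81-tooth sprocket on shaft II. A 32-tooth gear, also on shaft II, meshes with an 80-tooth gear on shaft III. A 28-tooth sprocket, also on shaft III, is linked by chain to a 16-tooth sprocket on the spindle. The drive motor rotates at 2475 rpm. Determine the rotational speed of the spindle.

the drive motor → shaft II (chain, 81/18): 2475 ÷ 4.5 = 550 rpm
shaft II → shaft III (gear mesh, 80/32): 550 ÷ 2.5 = 220 rpm
shaft III → the spindle (chain, 16/28): 220 ÷ 0.57143 = 385 rpm

385 rpm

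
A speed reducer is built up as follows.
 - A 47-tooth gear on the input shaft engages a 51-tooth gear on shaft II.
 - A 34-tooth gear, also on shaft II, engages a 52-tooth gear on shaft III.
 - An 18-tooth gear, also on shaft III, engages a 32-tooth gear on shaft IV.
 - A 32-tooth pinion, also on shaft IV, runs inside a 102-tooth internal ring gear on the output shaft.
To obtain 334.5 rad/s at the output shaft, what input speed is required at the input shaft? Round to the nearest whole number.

Overall ratio R = 1.0851 × 1.5294 × 1.7778 × 3.1875 = 9.4043.
Required input speed = output speed × R = 334.5 × 9.4043 = 3145.7 rad/s.

3146 rad/s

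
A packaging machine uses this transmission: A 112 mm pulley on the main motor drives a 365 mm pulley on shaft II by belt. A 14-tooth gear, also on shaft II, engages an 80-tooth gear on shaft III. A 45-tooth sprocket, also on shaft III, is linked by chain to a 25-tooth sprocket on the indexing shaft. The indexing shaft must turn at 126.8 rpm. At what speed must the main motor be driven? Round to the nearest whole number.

1312 rpm

Overall ratio R = 3.2589 × 5.7143 × 0.55556 = 10.346.
Required input speed = output speed × R = 126.8 × 10.346 = 1311.8 rpm.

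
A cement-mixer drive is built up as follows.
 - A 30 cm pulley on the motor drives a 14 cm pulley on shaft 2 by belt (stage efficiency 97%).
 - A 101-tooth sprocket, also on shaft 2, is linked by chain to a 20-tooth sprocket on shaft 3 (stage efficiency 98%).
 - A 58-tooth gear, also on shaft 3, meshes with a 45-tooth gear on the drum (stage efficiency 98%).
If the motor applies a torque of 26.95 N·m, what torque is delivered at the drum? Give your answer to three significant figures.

belt 14/30 = 0.46667 → τ = 26.95·0.46667·0.97 = 12.199 N·m
chain 20/101 = 0.19802 → τ = 12.199·0.19802·0.98 = 2.3674 N·m
gear mesh 45/58 = 0.77586 → τ = 2.3674·0.77586·0.98 = 1.8 N·m

1.80 N·m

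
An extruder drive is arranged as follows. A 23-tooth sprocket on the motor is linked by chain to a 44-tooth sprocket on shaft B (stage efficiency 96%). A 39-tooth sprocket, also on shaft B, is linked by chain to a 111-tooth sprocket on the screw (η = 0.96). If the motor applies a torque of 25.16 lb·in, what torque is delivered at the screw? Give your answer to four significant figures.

126.3 lb·in

After the chain (44/23): 25.16 × 1.913 × 0.96 = 46.207 lb·in
After the chain (111/39): 46.207 × 2.8462 × 0.96 = 126.25 lb·in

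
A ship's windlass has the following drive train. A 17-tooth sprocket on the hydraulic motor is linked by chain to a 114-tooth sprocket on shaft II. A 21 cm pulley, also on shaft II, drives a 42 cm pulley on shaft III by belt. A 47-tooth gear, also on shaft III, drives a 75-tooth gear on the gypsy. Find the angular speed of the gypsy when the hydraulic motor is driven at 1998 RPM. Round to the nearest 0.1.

Chain: ratio = 114/17 = 6.7059, so shaft II turns at 1998 / 6.7059 = 297.95 RPM.
Belt: ratio = 42/21 = 2, so shaft III turns at 297.95 / 2 = 148.97 RPM.
Gear mesh: ratio = 75/47 = 1.5957, so the gypsy turns at 148.97 / 1.5957 = 93.357 RPM.

93.4 RPM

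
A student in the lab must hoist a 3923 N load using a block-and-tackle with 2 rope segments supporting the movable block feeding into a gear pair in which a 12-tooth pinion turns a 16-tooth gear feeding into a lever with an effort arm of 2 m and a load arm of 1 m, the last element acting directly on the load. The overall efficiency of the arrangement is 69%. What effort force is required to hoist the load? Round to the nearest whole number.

Block-and-tackle MA = number of supporting rope parts = 2.
Gear pair MA = 16/12 = 1.3333.
Lever MA = effort arm / load arm = 2/1 = 2.
Combined ideal MA = 2 × 1.3333 × 2 = 5.3333.
Actual MA = 5.3333 × 0.69 = 3.68.
Effort = load / actual MA = 3923 / 3.68 = 1066 N.

1066 N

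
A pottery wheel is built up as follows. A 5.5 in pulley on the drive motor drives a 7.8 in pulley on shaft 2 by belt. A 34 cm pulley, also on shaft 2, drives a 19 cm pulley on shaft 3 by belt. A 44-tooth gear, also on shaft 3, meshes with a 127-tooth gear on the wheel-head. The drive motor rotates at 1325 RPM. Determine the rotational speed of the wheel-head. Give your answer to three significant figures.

579 RPM

the drive motor → shaft 2 (belt, 7.8/5.5): 1325 ÷ 1.4182 = 934.29 RPM
shaft 2 → shaft 3 (belt, 19/34): 934.29 ÷ 0.55882 = 1671.9 RPM
shaft 3 → the wheel-head (gear mesh, 127/44): 1671.9 ÷ 2.8864 = 579.24 RPM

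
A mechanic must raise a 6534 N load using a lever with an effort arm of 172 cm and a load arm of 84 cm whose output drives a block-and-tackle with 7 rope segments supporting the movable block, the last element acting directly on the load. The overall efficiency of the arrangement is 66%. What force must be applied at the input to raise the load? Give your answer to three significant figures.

Lever MA = effort arm / load arm = 172/84 = 2.0476.
Block-and-tackle MA = number of supporting rope parts = 7.
Combined ideal MA = 2.0476 × 7 = 14.333.
Actual MA = 14.333 × 0.66 = 9.46.
Effort = load / actual MA = 6534 / 9.46 = 690.7 N.

691 N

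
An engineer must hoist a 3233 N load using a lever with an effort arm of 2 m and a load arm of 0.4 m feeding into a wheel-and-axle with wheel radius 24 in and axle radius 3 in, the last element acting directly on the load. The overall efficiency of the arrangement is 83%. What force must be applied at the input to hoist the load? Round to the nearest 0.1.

Lever MA = effort arm / load arm = 2/0.4 = 5.
Wheel-and-axle MA = R/r = 24/3 = 8.
Combined ideal MA = 5 × 8 = 40.
Actual MA = 40 × 0.83 = 33.2.
Effort = load / actual MA = 3233 / 33.2 = 97.38 N.

97.4 N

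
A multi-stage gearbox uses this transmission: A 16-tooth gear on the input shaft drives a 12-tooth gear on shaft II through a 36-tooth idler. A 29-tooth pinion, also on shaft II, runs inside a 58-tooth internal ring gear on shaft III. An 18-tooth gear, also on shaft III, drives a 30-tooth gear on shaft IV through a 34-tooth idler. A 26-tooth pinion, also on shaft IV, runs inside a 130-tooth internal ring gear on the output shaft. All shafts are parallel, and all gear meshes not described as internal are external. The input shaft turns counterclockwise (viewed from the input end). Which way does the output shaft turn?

counterclockwise

the input shaft → shaft II: driver → idler → driven is 2 external meshes, 2 reversals → CCW.
shaft II → shaft III: internal mesh, same direction → CCW.
shaft III → shaft IV: driver → idler → driven is 2 external meshes, 2 reversals → CCW.
shaft IV → the output shaft: internal mesh, same direction → CCW.
4 reversals in total — an even number — so the output shaft turns the same way as the input shaft.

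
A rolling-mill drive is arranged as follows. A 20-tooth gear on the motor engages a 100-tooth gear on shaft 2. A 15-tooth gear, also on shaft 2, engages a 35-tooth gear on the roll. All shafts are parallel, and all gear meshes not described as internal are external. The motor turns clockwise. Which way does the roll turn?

the motor → shaft 2: external mesh, 1 reversal → CCW.
shaft 2 → the roll: external mesh, 1 reversal → CW.
2 reversals in total — an even number — so the roll turns the same way as the motor.

clockwise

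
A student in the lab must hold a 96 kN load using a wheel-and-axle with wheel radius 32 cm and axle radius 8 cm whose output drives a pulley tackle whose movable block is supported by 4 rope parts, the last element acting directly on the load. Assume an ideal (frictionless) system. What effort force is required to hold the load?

6 kN

Wheel-and-axle MA = R/r = 32/8 = 4.
Block-and-tackle MA = number of supporting rope parts = 4.
Combined ideal MA = 4 × 4 = 16.
Effort = load / MA = 96 / 16 = 6 kN.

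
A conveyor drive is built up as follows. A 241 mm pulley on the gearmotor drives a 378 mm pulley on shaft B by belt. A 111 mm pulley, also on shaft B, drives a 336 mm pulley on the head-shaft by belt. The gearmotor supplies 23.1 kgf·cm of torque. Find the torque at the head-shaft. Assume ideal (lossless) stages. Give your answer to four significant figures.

109.7 kgf·cm

Belt: ratio = 378/241 = 1.5685; torque at shaft B = 23.1 × 1.5685 = 36.232 kgf·cm.
Belt: ratio = 336/111 = 3.027; torque at the head-shaft = 36.232 × 3.027 = 109.67 kgf·cm.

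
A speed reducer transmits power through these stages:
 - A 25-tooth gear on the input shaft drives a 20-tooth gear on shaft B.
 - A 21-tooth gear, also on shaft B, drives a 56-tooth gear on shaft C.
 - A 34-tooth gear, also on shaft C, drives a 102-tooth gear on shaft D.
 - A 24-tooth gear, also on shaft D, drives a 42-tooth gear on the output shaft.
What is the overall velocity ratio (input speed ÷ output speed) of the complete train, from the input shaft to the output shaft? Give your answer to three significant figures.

11.2

Each stage contributes driven/driver: gear mesh 20/25 = 0.8, gear mesh 56/21 = 2.6667, gear mesh 102/34 = 3, gear mesh 42/24 = 1.75.
Overall: 0.8 × 2.6667 × 3 × 1.75 = 11.2.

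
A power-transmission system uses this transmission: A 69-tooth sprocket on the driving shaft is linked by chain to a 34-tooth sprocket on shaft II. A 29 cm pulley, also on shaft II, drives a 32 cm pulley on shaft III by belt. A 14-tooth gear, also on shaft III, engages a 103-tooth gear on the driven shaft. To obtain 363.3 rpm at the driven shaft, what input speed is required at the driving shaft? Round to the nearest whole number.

Overall ratio R = 0.49275 × 1.1034 × 7.3571 = 4.0003.
Required input speed = output speed × R = 363.3 × 4.0003 = 1453.3 rpm.

1453 rpm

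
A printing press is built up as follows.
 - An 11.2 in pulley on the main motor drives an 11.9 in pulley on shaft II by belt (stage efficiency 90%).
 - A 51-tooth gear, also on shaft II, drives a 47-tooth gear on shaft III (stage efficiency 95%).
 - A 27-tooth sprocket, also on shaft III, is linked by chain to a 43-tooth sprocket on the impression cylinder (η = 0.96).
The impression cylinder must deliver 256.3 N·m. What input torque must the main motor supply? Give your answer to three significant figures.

Overall ratio R = 1.0625 × 0.92157 × 1.5926 = 1.5594; overall efficiency η = 0.90 × 0.95 × 0.96 = 0.8208.
Input torque = output torque / (R × η) = 256.3 / (1.5594 × 0.8208) = 200.24 N·m.

200 N·m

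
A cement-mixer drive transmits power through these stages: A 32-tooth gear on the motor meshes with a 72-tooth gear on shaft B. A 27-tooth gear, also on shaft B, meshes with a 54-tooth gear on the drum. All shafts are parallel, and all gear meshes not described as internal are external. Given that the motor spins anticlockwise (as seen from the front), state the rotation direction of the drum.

anticlockwise

the motor → shaft B: external mesh, 1 reversal → CW.
shaft B → the drum: external mesh, 1 reversal → CCW.
2 reversals in total — an even number — so the drum turns the same way as the motor.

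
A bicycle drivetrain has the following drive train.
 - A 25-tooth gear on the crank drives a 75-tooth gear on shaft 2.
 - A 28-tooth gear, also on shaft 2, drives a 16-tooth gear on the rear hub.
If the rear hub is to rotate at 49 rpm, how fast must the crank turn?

Overall ratio R = 3 × 0.57143 = 1.7143.
Required input speed = output speed × R = 49 × 1.7143 = 84 rpm.

84 rpm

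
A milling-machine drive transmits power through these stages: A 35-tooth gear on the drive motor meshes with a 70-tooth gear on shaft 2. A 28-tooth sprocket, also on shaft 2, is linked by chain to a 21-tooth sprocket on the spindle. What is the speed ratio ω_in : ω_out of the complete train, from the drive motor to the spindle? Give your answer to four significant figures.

Each stage contributes driven/driver: gear mesh 70/35 = 2, chain 21/28 = 0.75.
Overall: 2 × 0.75 = 1.5.

1.500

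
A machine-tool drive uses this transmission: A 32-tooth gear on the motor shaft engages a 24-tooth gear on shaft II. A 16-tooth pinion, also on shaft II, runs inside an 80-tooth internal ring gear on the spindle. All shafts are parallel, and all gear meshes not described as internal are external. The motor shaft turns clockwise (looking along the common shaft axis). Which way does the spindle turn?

the motor shaft → shaft II: external mesh, 1 reversal → CCW.
shaft II → the spindle: internal mesh, same direction → CCW.
1 reversal in total — an odd number — so the spindle turns opposite to the motor shaft.

counterclockwise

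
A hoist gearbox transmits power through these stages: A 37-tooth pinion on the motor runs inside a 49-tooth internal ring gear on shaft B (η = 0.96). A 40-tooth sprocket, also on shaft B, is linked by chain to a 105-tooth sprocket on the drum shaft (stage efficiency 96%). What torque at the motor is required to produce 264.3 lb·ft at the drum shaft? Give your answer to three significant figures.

82.5 lb·ft

Overall ratio R = 1.3243 × 2.625 = 3.4764; overall efficiency η = 0.96 × 0.96 = 0.9216.
Input torque = output torque / (R × η) = 264.3 / (3.4764 × 0.9216) = 82.496 lb·ft.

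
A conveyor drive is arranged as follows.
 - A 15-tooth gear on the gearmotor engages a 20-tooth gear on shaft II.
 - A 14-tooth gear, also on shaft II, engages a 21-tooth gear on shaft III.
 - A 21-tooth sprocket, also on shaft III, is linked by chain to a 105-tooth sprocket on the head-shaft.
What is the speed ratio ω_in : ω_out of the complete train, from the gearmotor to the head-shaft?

10

Each stage contributes driven/driver: gear mesh 20/15 = 1.3333, gear mesh 21/14 = 1.5, chain 105/21 = 5.
Overall: 1.3333 × 1.5 × 5 = 10.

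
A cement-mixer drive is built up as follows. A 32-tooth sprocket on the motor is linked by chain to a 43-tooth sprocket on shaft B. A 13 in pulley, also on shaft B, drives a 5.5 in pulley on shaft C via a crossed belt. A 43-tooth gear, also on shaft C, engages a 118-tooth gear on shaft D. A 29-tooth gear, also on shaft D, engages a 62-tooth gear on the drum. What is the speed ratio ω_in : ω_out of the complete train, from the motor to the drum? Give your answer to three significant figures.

3.34

Each stage contributes driven/driver: chain 43/32 = 1.3438, belt 5.5/13 = 0.42308, gear mesh 118/43 = 2.7442, gear mesh 62/29 = 2.1379.
Overall: 1.3438 × 0.42308 × 2.7442 × 2.1379 = 3.3354.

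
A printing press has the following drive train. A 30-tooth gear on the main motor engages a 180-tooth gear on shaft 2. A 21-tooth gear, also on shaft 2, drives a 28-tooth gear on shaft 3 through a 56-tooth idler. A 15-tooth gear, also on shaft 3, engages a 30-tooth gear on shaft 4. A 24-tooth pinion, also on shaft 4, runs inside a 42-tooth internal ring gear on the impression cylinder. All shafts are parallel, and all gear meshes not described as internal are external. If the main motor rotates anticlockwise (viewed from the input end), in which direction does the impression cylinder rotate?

the main motor → shaft 2: external mesh, 1 reversal → CW.
shaft 2 → shaft 3: driver → idler → driven is 2 external meshes, 2 reversals → CW.
shaft 3 → shaft 4: external mesh, 1 reversal → CCW.
shaft 4 → the impression cylinder: internal mesh, same direction → CCW.
4 reversals in total — an even number — so the impression cylinder turns the same way as the main motor.

anticlockwise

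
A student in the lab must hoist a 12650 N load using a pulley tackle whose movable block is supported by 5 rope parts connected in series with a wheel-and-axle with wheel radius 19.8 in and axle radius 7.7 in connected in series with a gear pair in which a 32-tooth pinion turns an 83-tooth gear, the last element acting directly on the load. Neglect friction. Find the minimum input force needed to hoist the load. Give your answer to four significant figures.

Block-and-tackle MA = number of supporting rope parts = 5.
Wheel-and-axle MA = R/r = 19.8/7.7 = 2.5714.
Gear pair MA = 83/32 = 2.5938.
Combined ideal MA = 5 × 2.5714 × 2.5938 = 33.348.
Effort = load / MA = 12650 / 33.348 = 379.33 N.

379.3 N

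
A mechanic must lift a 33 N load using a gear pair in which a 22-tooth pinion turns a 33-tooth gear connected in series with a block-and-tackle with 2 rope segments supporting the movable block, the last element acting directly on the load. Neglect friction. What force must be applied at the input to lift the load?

Gear pair MA = 33/22 = 1.5.
Block-and-tackle MA = number of supporting rope parts = 2.
Combined ideal MA = 1.5 × 2 = 3.
Effort = load / MA = 33 / 3 = 11 N.

11 N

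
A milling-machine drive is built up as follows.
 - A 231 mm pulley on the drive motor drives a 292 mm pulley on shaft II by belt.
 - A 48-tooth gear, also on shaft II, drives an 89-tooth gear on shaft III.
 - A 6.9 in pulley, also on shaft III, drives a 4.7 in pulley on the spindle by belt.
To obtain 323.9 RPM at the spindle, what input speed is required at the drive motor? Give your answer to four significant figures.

Overall ratio R = 1.2641 × 1.8542 × 0.68116 = 1.5965.
Required input speed = output speed × R = 323.9 × 1.5965 = 517.11 RPM.

517.1 RPM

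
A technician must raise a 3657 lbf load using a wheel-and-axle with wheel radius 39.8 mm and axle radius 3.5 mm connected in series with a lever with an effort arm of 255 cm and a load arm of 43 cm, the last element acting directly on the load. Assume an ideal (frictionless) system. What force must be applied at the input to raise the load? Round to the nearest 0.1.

Wheel-and-axle MA = R/r = 39.8/3.5 = 11.371.
Lever MA = effort arm / load arm = 255/43 = 5.9302.
Combined ideal MA = 11.371 × 5.9302 = 67.435.
Effort = load / MA = 3657 / 67.435 = 54.23 lbf.

54.2 lbf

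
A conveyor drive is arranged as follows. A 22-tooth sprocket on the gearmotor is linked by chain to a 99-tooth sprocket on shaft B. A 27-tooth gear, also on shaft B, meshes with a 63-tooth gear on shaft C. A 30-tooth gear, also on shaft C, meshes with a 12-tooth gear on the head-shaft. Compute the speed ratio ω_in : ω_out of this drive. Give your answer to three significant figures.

Each stage contributes driven/driver: chain 99/22 = 4.5, gear mesh 63/27 = 2.3333, gear mesh 12/30 = 0.4.
Overall: 4.5 × 2.3333 × 0.4 = 4.2.

4.20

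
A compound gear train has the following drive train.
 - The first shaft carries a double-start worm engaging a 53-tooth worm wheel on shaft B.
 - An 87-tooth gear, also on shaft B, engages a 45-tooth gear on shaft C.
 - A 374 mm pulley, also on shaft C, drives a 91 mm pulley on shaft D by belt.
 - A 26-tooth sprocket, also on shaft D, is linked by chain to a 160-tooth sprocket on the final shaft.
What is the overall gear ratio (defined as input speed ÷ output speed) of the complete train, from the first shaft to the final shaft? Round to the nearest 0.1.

20.5

Each stage contributes driven/driver: worm 53/2 = 26.5, gear mesh 45/87 = 0.51724, belt 91/374 = 0.24332, chain 160/26 = 6.1538.
Overall: 26.5 × 0.51724 × 0.24332 × 6.1538 = 20.524.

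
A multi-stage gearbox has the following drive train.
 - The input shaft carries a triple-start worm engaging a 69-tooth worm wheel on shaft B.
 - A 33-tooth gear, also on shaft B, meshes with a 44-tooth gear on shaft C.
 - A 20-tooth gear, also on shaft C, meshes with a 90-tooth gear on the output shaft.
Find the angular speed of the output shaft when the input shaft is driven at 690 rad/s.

5 rad/s

worm 69/3 = 23 → 690/23 = 30 rad/s
gear mesh 44/33 = 1.3333 → 30/1.3333 = 22.5 rad/s
gear mesh 90/20 = 4.5 → 22.5/4.5 = 5 rad/s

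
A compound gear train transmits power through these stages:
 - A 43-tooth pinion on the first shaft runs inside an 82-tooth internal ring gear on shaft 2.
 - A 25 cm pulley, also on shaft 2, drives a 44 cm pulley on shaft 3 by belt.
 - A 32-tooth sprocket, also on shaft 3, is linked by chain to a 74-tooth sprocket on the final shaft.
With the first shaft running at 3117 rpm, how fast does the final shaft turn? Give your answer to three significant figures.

402 rpm

Internal gear: ratio = 82/43 = 1.907, so shaft 2 turns at 3117 / 1.907 = 1634.5 rpm.
Belt: ratio = 44/25 = 1.76, so shaft 3 turns at 1634.5 / 1.76 = 928.71 rpm.
Chain: ratio = 74/32 = 2.3125, so the final shaft turns at 928.71 / 2.3125 = 401.6 rpm.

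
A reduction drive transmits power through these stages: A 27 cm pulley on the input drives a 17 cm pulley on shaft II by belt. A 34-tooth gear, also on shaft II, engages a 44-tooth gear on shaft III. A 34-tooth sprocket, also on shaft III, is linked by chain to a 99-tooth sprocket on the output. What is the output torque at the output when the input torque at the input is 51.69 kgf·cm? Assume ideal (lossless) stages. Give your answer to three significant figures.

Belt: ratio = 17/27 = 0.62963; torque at shaft II = 51.69 × 0.62963 = 32.546 kgf·cm.
Gear mesh: ratio = 44/34 = 1.2941; torque at shaft III = 32.546 × 1.2941 = 42.118 kgf·cm.
Chain: ratio = 99/34 = 2.9118; torque at the output = 42.118 × 2.9118 = 122.64 kgf·cm.

123 kgf·cm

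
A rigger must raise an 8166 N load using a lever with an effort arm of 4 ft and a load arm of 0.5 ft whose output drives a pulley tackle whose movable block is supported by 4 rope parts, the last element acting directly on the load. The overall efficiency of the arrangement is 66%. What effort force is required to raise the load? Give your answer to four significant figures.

386.6 N

Lever MA = effort arm / load arm = 4/0.5 = 8.
Block-and-tackle MA = number of supporting rope parts = 4.
Combined ideal MA = 8 × 4 = 32.
Actual MA = 32 × 0.66 = 21.12.
Effort = load / actual MA = 8166 / 21.12 = 386.65 N.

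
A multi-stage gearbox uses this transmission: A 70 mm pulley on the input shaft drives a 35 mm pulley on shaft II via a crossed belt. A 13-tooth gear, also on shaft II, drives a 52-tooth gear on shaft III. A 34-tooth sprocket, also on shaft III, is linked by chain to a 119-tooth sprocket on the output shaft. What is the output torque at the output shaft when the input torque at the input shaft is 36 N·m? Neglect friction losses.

After the belt (35/70): 36 × 0.5 = 18 N·m
After the gear mesh (52/13): 18 × 4 = 72 N·m
After the chain (119/34): 72 × 3.5 = 252 N·m

252 N·m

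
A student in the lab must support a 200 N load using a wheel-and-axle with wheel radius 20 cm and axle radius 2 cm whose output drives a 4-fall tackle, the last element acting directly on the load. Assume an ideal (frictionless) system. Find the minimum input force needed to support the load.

5 N

Wheel-and-axle MA = R/r = 20/2 = 10.
Block-and-tackle MA = number of supporting rope parts = 4.
Combined ideal MA = 10 × 4 = 40.
Effort = load / MA = 200 / 40 = 5 N.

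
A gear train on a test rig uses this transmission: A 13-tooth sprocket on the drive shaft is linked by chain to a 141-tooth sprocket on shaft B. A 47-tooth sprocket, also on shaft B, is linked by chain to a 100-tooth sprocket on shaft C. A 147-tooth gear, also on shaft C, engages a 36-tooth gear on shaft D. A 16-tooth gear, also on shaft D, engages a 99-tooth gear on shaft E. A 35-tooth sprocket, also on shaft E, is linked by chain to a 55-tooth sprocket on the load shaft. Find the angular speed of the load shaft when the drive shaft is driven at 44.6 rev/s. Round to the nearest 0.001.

0.812 rev/s

chain 141/13 = 10.846 → 44.6/10.846 = 4.1121 rev/s
chain 100/47 = 2.1277 → 4.1121/2.1277 = 1.9327 rev/s
gear mesh 36/147 = 0.2449 → 1.9327/0.2449 = 7.8917 rev/s
gear mesh 99/16 = 6.1875 → 7.8917/6.1875 = 1.2754 rev/s
chain 55/35 = 1.5714 → 1.2754/1.5714 = 0.81164 rev/s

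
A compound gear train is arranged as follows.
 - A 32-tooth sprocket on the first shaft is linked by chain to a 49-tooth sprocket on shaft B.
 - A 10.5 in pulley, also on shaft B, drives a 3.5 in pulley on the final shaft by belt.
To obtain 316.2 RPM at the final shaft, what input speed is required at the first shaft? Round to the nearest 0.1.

Overall ratio R = 1.5312 × 0.33333 = 0.51042.
Required input speed = output speed × R = 316.2 × 0.51042 = 161.39 RPM.

161.4 RPM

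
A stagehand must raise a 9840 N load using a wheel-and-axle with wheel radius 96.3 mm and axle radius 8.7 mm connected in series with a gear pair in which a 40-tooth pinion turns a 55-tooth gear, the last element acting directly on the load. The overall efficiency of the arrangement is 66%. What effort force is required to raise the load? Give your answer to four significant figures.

979.6 N

Wheel-and-axle MA = R/r = 96.3/8.7 = 11.069.
Gear pair MA = 55/40 = 1.375.
Combined ideal MA = 11.069 × 1.375 = 15.22.
Actual MA = 15.22 × 0.66 = 10.045.
Effort = load / actual MA = 9840 / 10.045 = 979.58 N.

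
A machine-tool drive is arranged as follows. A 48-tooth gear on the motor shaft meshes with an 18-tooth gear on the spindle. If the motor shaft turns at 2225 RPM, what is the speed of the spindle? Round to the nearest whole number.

the motor shaft → the spindle (gear mesh, 18/48): 2225 ÷ 0.375 = 5933.3 RPM

5933 RPM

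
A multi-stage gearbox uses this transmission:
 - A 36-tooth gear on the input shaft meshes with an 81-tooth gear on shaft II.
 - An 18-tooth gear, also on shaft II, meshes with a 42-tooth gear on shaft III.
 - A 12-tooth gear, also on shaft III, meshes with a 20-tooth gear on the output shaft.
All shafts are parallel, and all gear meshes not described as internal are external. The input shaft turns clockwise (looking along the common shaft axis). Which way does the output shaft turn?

the input shaft → shaft II: external mesh, 1 reversal → CCW.
shaft II → shaft III: external mesh, 1 reversal → CW.
shaft III → the output shaft: external mesh, 1 reversal → CCW.
3 reversals in total — an odd number — so the output shaft turns opposite to the input shaft.

counterclockwise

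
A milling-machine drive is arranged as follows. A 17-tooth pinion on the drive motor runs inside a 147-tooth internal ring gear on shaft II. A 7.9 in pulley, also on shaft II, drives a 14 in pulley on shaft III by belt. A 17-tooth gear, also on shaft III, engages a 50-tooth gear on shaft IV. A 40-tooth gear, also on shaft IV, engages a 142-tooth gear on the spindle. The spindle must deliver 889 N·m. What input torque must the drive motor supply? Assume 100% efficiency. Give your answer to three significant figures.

5.56 N·m

Overall ratio R = 8.6471 × 1.7722 × 2.9412 × 3.55 = 160.
Input torque = output torque / R = 889 / 160 = 5.5563 N·m.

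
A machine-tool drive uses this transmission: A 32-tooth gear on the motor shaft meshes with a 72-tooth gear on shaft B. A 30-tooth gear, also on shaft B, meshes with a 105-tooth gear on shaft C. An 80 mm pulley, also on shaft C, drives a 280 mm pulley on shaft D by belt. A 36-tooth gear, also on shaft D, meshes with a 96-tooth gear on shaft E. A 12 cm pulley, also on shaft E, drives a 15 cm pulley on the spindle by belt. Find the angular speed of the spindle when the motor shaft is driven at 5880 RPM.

Gear mesh: ratio = 72/32 = 2.25, so shaft B turns at 5880 / 2.25 = 2613.3 RPM.
Gear mesh: ratio = 105/30 = 3.5, so shaft C turns at 2613.3 / 3.5 = 746.67 RPM.
Belt: ratio = 280/80 = 3.5, so shaft D turns at 746.67 / 3.5 = 213.33 RPM.
Gear mesh: ratio = 96/36 = 2.6667, so shaft E turns at 213.33 / 2.6667 = 80 RPM.
Belt: ratio = 15/12 = 1.25, so the spindle turns at 80 / 1.25 = 64 RPM.

64 RPM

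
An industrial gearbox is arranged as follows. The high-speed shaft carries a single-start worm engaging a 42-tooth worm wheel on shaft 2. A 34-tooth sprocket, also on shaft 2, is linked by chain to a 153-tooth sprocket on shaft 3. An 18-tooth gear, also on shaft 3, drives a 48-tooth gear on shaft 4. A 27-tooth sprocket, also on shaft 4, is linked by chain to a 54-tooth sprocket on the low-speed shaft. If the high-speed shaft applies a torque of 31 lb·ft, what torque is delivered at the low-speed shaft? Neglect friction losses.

31248 lb·ft

worm 42/1 = 42 → τ = 31·42 = 1302 lb·ft
chain 153/34 = 4.5 → τ = 1302·4.5 = 5859 lb·ft
gear mesh 48/18 = 2.6667 → τ = 5859·2.6667 = 15624 lb·ft
chain 54/27 = 2 → τ = 15624·2 = 31248 lb·ft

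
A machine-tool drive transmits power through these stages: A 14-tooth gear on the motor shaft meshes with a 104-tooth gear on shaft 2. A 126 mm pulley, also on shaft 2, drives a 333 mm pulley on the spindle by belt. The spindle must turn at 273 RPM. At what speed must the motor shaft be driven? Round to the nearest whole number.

Overall ratio R = 7.4286 × 2.6429 = 19.633.
Required input speed = output speed × R = 273 × 19.633 = 5359.7 RPM.

5360 RPM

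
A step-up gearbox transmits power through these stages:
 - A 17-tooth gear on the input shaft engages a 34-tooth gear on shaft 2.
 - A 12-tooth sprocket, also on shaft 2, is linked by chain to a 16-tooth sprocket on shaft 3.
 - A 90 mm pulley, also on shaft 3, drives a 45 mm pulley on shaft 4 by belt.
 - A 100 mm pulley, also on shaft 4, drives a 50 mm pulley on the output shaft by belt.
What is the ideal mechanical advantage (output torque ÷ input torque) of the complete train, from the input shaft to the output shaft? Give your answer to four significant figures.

0.6667

Each stage contributes driven/driver: gear mesh 34/17 = 2, chain 16/12 = 1.3333, belt 45/90 = 0.5, belt 50/100 = 0.5.
Overall: 2 × 1.3333 × 0.5 × 0.5 = 0.66667.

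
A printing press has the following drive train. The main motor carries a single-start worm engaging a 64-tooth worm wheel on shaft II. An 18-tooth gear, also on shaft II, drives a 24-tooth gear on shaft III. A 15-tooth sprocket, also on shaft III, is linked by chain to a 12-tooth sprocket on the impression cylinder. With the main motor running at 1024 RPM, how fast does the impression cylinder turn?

the main motor → shaft II (worm, 64/1): 1024 ÷ 64 = 16 RPM
shaft II → shaft III (gear mesh, 24/18): 16 ÷ 1.3333 = 12 RPM
shaft III → the impression cylinder (chain, 12/15): 12 ÷ 0.8 = 15 RPM

15 RPM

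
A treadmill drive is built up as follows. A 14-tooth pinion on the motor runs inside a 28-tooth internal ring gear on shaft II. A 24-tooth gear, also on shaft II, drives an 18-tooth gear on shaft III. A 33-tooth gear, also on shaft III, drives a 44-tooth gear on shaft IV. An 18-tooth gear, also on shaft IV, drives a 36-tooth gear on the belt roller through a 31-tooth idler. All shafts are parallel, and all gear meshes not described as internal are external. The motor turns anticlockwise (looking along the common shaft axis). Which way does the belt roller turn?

anticlockwise

the motor → shaft II: internal mesh, same direction → CCW.
shaft II → shaft III: external mesh, 1 reversal → CW.
shaft III → shaft IV: external mesh, 1 reversal → CCW.
shaft IV → the belt roller: driver → idler → driven is 2 external meshes, 2 reversals → CCW.
4 reversals in total — an even number — so the belt roller turns the same way as the motor.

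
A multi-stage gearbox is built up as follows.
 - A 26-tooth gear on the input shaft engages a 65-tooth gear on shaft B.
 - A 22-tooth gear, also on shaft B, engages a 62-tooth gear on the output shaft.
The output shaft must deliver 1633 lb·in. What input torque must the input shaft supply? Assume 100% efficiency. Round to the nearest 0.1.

231.8 lb·in

Overall ratio R = 2.5 × 2.8182 = 7.0455.
Input torque = output torque / R = 1633 / 7.0455 = 231.78 lb·in.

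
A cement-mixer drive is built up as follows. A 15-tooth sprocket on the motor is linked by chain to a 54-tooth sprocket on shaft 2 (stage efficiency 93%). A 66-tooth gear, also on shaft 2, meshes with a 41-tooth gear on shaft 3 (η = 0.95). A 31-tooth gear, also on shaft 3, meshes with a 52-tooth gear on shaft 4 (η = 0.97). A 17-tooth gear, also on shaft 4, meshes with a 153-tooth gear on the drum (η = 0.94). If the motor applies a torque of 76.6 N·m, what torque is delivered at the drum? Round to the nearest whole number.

2083 N·m

chain 54/15 = 3.6 → τ = 76.6·3.6·0.93 = 256.46 N·m
gear mesh 41/66 = 0.62121 → τ = 256.46·0.62121·0.95 = 151.35 N·m
gear mesh 52/31 = 1.6774 → τ = 151.35·1.6774·0.97 = 246.26 N·m
gear mesh 153/17 = 9 → τ = 246.26·9·0.94 = 2083.3 N·m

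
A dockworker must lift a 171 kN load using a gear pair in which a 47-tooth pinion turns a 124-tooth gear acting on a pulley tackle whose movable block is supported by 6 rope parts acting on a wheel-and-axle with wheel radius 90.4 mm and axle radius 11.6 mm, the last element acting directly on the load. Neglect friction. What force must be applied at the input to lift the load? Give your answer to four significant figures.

Gear pair MA = 124/47 = 2.6383.
Block-and-tackle MA = number of supporting rope parts = 6.
Wheel-and-axle MA = R/r = 90.4/11.6 = 7.7931.
Combined ideal MA = 2.6383 × 6 × 7.7931 = 123.36.
Effort = load / MA = 171 / 123.36 = 1.3862 kN.

1.386 kN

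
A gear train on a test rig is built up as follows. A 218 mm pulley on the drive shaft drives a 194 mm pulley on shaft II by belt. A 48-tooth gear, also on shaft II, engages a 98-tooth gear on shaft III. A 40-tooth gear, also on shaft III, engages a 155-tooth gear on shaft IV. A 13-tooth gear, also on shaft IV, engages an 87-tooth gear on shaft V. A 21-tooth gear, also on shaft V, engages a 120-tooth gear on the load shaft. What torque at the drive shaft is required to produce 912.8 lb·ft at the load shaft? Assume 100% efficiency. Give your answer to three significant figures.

Overall ratio R = 0.88991 × 2.0417 × 3.875 × 6.6923 × 5.7143 = 269.24.
Input torque = output torque / R = 912.8 / 269.24 = 3.3903 lb·ft.

3.39 lb·ft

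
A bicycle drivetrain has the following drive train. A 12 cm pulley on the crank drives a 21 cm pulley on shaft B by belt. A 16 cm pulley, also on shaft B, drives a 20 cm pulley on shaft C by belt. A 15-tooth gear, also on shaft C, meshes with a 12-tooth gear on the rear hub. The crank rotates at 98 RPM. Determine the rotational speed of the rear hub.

56 RPM

Belt: ratio = 21/12 = 1.75, so shaft B turns at 98 / 1.75 = 56 RPM.
Belt: ratio = 20/16 = 1.25, so shaft C turns at 56 / 1.25 = 44.8 RPM.
Gear mesh: ratio = 12/15 = 0.8, so the rear hub turns at 44.8 / 0.8 = 56 RPM.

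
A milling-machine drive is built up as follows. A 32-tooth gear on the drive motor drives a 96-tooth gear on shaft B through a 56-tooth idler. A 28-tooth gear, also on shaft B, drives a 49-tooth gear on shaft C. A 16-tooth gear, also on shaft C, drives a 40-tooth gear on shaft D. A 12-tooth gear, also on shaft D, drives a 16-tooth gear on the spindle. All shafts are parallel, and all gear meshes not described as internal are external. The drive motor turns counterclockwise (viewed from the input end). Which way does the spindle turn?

clockwise

the drive motor → shaft B: driver → idler → driven is 2 external meshes, 2 reversals → CCW.
shaft B → shaft C: external mesh, 1 reversal → CW.
shaft C → shaft D: external mesh, 1 reversal → CCW.
shaft D → the spindle: external mesh, 1 reversal → CW.
5 reversals in total — an odd number — so the spindle turns opposite to the drive motor.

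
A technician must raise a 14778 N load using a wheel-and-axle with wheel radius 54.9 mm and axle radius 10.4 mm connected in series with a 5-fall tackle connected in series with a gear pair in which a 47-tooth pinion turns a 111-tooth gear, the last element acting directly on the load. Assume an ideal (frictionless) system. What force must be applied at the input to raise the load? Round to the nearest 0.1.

237.1 N

Wheel-and-axle MA = R/r = 54.9/10.4 = 5.2788.
Block-and-tackle MA = number of supporting rope parts = 5.
Gear pair MA = 111/47 = 2.3617.
Combined ideal MA = 5.2788 × 5 × 2.3617 = 62.335.
Effort = load / MA = 14778 / 62.335 = 237.07 N.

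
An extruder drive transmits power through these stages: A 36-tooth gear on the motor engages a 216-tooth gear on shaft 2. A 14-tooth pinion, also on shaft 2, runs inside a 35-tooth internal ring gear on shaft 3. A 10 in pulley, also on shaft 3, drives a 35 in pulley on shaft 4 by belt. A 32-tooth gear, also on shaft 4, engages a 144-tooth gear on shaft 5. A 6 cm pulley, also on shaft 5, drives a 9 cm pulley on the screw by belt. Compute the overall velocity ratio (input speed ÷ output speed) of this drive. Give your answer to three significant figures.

354

Each stage contributes driven/driver: gear mesh 216/36 = 6, internal gear 35/14 = 2.5, belt 35/10 = 3.5, gear mesh 144/32 = 4.5, belt 9/6 = 1.5.
Overall: 6 × 2.5 × 3.5 × 4.5 × 1.5 = 354.38.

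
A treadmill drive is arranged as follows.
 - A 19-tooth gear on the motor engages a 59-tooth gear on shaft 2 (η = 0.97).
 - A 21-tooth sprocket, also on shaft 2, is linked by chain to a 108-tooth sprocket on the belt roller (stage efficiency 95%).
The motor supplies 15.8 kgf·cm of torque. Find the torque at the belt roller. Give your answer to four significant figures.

Gear mesh: ratio = 59/19 = 3.1053; torque at shaft 2 = 15.8 × 3.1053 × 0.97 = 47.591 kgf·cm.
Chain: ratio = 108/21 = 5.1429; torque at the belt roller = 47.591 × 5.1429 × 0.95 = 232.52 kgf·cm.

232.5 kgf·cm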